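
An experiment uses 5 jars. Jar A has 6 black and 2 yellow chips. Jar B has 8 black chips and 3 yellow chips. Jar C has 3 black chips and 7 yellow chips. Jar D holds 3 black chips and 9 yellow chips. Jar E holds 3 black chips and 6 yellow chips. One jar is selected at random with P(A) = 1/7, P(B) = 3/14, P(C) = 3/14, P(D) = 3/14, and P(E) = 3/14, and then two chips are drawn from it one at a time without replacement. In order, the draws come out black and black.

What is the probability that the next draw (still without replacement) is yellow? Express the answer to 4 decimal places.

0.4327

Compute the likelihood of the observed sequence for each case: P(data | jar A) = (6/8)(5/7) = 0.53571; P(data | jar B) = (8/11)(7/10) = 0.50909; P(data | jar C) = (3/10)(2/9) = 0.066667; P(data | jar D) = (3/12)(2/11) = 0.045455; P(data | jar E) = (3/9)(2/8) = 0.083333.
Weighting by the prior gives 1/7 · 0.53571 = 0.076531, 3/14 · 0.50909 = 0.10909, 3/14 · 0.066667 = 0.014286, 3/14 · 0.045455 = 0.0097403, 3/14 · 0.083333 = 0.017857; summing to 0.2275.
Normalising, the posterior is P(jar A | data) = 0.33639, P(jar B | data) = 0.47951, P(jar C | data) = 0.062793, P(jar D | data) = 0.042813, P(jar E | data) = 0.078491.
Averaging over the posterior, P(yellow next | data) = (1/3)(0.33639) + (1/3)(0.47951) + (7/8)(0.062793) + (9/10)(0.042813) + (6/7)(0.078491) = 0.43272.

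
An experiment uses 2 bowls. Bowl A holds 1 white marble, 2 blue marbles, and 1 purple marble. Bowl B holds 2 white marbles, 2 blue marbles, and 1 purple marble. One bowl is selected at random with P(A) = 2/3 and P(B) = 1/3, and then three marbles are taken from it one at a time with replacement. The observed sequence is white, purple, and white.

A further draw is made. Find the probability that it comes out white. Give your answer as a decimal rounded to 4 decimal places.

0.3259

For each hypothesis, P(data | H) works out to: P(data | bowl A) = (1/4)(1/4)(1/4) = 0.015625; P(data | bowl B) = (2/5)(1/5)(2/5) = 0.032.
The prior-weighted likelihoods are 2/3 · 0.015625 = 0.010417, 1/3 · 0.032 = 0.010667; with total 0.021083.
The posterior is then P(bowl A | data) = 0.49407, P(bowl B | data) = 0.50593.
The predictive probability is P(white next | data) = (1/4)(0.49407) + (2/5)(0.50593) = 0.32589.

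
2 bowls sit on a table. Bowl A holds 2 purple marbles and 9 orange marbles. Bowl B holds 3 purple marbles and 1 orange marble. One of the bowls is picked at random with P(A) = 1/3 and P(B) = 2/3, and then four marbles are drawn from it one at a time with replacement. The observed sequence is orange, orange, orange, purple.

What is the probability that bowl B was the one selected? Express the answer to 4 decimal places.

0.1905

The likelihood of the observed sequence under each hypothesis: P(data | bowl A) = (9/11)(9/11)(9/11)(2/11) = 0.099583; P(data | bowl B) = (1/4)(1/4)(1/4)(3/4) = 0.011719.
Weighting by the prior gives 1/3 · 0.099583 = 0.033194, 2/3 · 0.011719 = 0.0078125; summing to 0.041007.
Therefore the posterior P(bowl B | data) = (0.0078125) / (0.041007) = 0.19052.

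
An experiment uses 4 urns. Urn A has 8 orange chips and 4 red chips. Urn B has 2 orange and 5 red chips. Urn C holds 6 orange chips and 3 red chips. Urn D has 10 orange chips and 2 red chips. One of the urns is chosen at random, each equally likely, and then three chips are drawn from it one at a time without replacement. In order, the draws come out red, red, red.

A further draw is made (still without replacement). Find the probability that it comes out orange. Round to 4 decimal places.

0.5412

Under each hypothesis, the probability of the observed sequence is: P(data | urn A) = (4/12)(3/11)(2/10) = 0.018182; P(data | urn B) = (5/7)(4/6)(3/5) = 0.28571; P(data | urn C) = (3/9)(2/8)(1/7) = 0.011905; P(data | urn D) = (2/12)(1/11)(0/10) = 0.
The prior-weighted likelihoods are 1/4 · 0.018182 = 0.0045455, 1/4 · 0.28571 = 0.071429, 1/4 · 0.011905 = 0.0029762, 1/4 · 0 = 0; these sum to 0.07895.
Dividing through by the total gives posterior P(urn A | data) = 0.057574, P(urn B | data) = 0.90473, P(urn C | data) = 0.037697, P(urn D | data) = 0.
So P(orange next | data) = Σ P(orange next | H) P(H | data) = (8/9)(0.057574) + (1/2)(0.90473) + (1)(0.037697) = 0.54124.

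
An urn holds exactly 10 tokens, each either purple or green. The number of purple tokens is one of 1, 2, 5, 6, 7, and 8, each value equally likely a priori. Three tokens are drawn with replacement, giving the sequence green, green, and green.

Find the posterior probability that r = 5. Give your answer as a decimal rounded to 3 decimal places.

The likelihood of the observed sequence under each hypothesis: P(data | r = 1) = (9/10)(9/10)(9/10) = 0.729; P(data | r = 2) = (8/10)(8/10)(8/10) = 0.512; P(data | r = 5) = (5/10)(5/10)(5/10) = 0.125; P(data | r = 6) = (4/10)(4/10)(4/10) = 0.064; P(data | r = 7) = (3/10)(3/10)(3/10) = 0.027; P(data | r = 8) = (2/10)(2/10)(2/10) = 0.008.
The prior-weighted likelihoods are 1/6 · 0.729 = 0.1215, 1/6 · 0.512 = 0.085333, 1/6 · 0.125 = 0.020833, 1/6 · 0.064 = 0.010667, 1/6 · 0.027 = 0.0045, 1/6 · 0.008 = 0.0013333; these sum to 0.24417.
By Bayes' rule, P(r = 5 | data) = (0.020833) / (0.24417) = 0.085324.

0.085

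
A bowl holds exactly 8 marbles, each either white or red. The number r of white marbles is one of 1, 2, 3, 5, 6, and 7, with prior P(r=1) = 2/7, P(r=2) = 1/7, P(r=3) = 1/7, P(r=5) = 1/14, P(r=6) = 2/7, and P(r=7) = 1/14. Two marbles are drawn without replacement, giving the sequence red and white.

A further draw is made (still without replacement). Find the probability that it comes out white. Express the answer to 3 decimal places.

The likelihood of the observed sequence under each hypothesis: P(data | r = 1) = (7/8)(1/7) = 1/8; P(data | r = 2) = (6/8)(2/7) = 3/14; P(data | r = 3) = (5/8)(3/7) = 15/56; P(data | r = 5) = (3/8)(5/7) = 15/56; P(data | r = 6) = (2/8)(6/7) = 3/14; P(data | r = 7) = (1/8)(7/7) = 1/8.
Weighting by the prior gives 2/7 · 1/8 = 1/28, 1/7 · 3/14 = 3/98, 1/7 · 15/56 = 15/392, 1/14 · 15/56 = 15/784, 2/7 · 3/14 = 3/49, 1/14 · 1/8 = 1/112; with total 19/98.
Dividing through by the total gives posterior P(r = 1 | data) = 7/38, P(r = 2 | data) = 3/19, P(r = 3 | data) = 15/76, P(r = 5 | data) = 15/152, P(r = 6 | data) = 6/19, P(r = 7 | data) = 7/152.
So P(white next | data) = Σ P(white next | H) P(H | data) = (0)(7/38) + (1/6)(3/19) + (1/3)(15/76) + (2/3)(15/152) + (5/6)(6/19) + (1)(7/152) = 71/152.

0.467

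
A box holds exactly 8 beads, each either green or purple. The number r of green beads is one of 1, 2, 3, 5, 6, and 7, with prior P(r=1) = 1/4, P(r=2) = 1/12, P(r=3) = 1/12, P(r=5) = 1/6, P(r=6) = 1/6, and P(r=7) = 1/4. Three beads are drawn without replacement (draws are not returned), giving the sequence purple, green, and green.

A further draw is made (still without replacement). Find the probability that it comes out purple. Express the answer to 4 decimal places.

For each hypothesis, P(data | H) works out to: P(data | r = 1) = (7/8)(1/7)(0/6) = 0; P(data | r = 2) = (6/8)(2/7)(1/6) = 1/28; P(data | r = 3) = (5/8)(3/7)(2/6) = 5/56; P(data | r = 5) = (3/8)(5/7)(4/6) = 5/28; P(data | r = 6) = (2/8)(6/7)(5/6) = 5/28; P(data | r = 7) = (1/8)(7/7)(6/6) = 1/8.
Multiplying each by its prior: 1/4 · 0 = 0, 1/12 · 1/28 = 1/336, 1/12 · 5/56 = 5/672, 1/6 · 5/28 = 5/168, 1/6 · 5/28 = 5/168, 1/4 · 1/8 = 1/32; summing to 17/168.
Dividing through by the total gives posterior P(r = 1 | data) = 0, P(r = 2 | data) = 1/34, P(r = 3 | data) = 5/68, P(r = 5 | data) = 5/17, P(r = 6 | data) = 5/17, P(r = 7 | data) = 21/68.
The predictive probability is P(purple next | data) = (1)(1/34) + (4/5)(5/68) + (2/5)(5/17) + (1/5)(5/17) + (0)(21/68) = 9/34.

0.2647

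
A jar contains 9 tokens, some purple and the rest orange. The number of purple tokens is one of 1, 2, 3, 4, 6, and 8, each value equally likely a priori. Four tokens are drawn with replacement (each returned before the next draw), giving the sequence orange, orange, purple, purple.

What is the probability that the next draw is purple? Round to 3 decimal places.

For each hypothesis, P(data | H) works out to: P(data | r = 1) = (8/9)(8/9)(1/9)(1/9) = 0.0097546; P(data | r = 2) = (7/9)(7/9)(2/9)(2/9) = 0.029873; P(data | r = 3) = (6/9)(6/9)(3/9)(3/9) = 0.049383; P(data | r = 4) = (5/9)(5/9)(4/9)(4/9) = 0.060966; P(data | r = 6) = (3/9)(3/9)(6/9)(6/9) = 0.049383; P(data | r = 8) = (1/9)(1/9)(8/9)(8/9) = 0.0097546.
Weighting by the prior gives 1/6 · 0.0097546 = 0.0016258, 1/6 · 0.029873 = 0.0049789, 1/6 · 0.049383 = 0.0082305, 1/6 · 0.060966 = 0.010161, 1/6 · 0.049383 = 0.0082305, 1/6 · 0.0097546 = 0.0016258; with total 0.034852.
Normalising, the posterior is P(r = 1 | data) = 0.046647, P(r = 2 | data) = 0.14286, P(r = 3 | data) = 0.23615, P(r = 4 | data) = 0.29155, P(r = 6 | data) = 0.23615, P(r = 8 | data) = 0.046647.
Averaging over the posterior, P(purple next | data) = (1/9)(0.046647) + (2/9)(0.14286) + (1/3)(0.23615) + (4/9)(0.29155) + (2/3)(0.23615) + (8/9)(0.046647) = 0.44412.

0.444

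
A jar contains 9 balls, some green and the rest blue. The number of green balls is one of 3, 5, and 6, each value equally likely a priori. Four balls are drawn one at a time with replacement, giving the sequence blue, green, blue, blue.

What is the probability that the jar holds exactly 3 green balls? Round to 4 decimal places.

0.5735

The likelihood of the observed sequence under each hypothesis: P(data | r = 3) = (6/9)(3/9)(6/9)(6/9) = 0.098765; P(data | r = 5) = (4/9)(5/9)(4/9)(4/9) = 0.048773; P(data | r = 6) = (3/9)(6/9)(3/9)(3/9) = 0.024691.
The prior-weighted likelihoods are 1/3 · 0.098765 = 0.032922, 1/3 · 0.048773 = 0.016258, 1/3 · 0.024691 = 0.0082305; with total 0.05741.
Hence P(r = 3 | data) = (0.032922) / (0.05741) = 0.57345.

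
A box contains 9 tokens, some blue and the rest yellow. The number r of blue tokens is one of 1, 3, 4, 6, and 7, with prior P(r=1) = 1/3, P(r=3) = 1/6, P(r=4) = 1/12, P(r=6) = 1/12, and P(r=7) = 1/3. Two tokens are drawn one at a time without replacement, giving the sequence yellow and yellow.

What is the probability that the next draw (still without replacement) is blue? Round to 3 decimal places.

For each hypothesis, P(data | H) works out to: P(data | r = 1) = (8/9)(7/8) = 7/9; P(data | r = 3) = (6/9)(5/8) = 5/12; P(data | r = 4) = (5/9)(4/8) = 5/18; P(data | r = 6) = (3/9)(2/8) = 1/12; P(data | r = 7) = (2/9)(1/8) = 1/36.
Weighting by the prior gives 1/3 · 7/9 = 7/27, 1/6 · 5/12 = 5/72, 1/12 · 5/18 = 5/216, 1/12 · 1/12 = 1/144, 1/3 · 1/36 = 1/108; these sum to 53/144.
The posterior is then P(r = 1 | data) = 112/159, P(r = 3 | data) = 10/53, P(r = 4 | data) = 10/159, P(r = 6 | data) = 1/53, P(r = 7 | data) = 4/159.
The predictive probability is P(blue next | data) = (1/7)(112/159) + (3/7)(10/53) + (4/7)(10/159) + (6/7)(1/53) + (1)(4/159) = 96/371.

0.259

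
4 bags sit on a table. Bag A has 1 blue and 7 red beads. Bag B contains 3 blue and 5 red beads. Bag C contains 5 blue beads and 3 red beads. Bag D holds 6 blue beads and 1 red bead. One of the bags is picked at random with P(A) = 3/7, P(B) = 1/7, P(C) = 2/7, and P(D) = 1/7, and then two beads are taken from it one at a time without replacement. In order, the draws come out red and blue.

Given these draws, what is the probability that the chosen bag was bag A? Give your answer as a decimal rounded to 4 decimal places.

Compute the likelihood of the observed sequence for each case: P(data | bag A) = (7/8)(1/7) = 1/8; P(data | bag B) = (5/8)(3/7) = 15/56; P(data | bag C) = (3/8)(5/7) = 15/56; P(data | bag D) = (1/7)(6/6) = 1/7.
Weighting by the prior gives 3/7 · 1/8 = 3/56, 1/7 · 15/56 = 15/392, 2/7 · 15/56 = 15/196, 1/7 · 1/7 = 1/49; with total 37/196.
Hence P(bag A | data) = (3/56) / (37/196) = 21/74.

0.2838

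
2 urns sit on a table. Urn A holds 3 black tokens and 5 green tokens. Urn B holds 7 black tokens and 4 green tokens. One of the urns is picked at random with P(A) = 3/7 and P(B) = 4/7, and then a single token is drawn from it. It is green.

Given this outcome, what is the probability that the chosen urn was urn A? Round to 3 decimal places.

0.563

For each hypothesis, P(data | H) works out to: P(data | urn A) = (5/8) = 5/8; P(data | urn B) = (4/11) = 4/11.
Multiplying each by its prior: 3/7 · 5/8 = 15/56, 4/7 · 4/11 = 16/77; summing to 293/616.
So P(urn A | data) = (15/56) / (293/616) = 165/293.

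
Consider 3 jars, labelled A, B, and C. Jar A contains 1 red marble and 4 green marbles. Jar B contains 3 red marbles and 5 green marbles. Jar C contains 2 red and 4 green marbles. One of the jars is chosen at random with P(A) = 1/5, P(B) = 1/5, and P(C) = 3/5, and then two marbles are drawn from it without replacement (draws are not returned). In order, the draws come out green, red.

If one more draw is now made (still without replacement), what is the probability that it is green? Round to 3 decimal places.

0.772

For each hypothesis, P(data | H) works out to: P(data | jar A) = (4/5)(1/4) = 1/5; P(data | jar B) = (5/8)(3/7) = 15/56; P(data | jar C) = (4/6)(2/5) = 4/15.
Multiplying each by its prior: 1/5 · 1/5 = 1/25, 1/5 · 15/56 = 3/56, 3/5 · 4/15 = 4/25; summing to 71/280.
Normalising, the posterior is P(jar A | data) = 56/355, P(jar B | data) = 15/71, P(jar C | data) = 224/355.
Averaging over the posterior, P(green next | data) = (1)(56/355) + (2/3)(15/71) + (3/4)(224/355) = 274/355.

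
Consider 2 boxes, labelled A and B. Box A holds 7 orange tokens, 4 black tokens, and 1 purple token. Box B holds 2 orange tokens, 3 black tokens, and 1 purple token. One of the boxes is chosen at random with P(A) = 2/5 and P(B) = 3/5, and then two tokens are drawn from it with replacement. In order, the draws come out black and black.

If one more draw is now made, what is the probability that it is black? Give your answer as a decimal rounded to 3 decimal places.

0.462

For each hypothesis, P(data | H) works out to: P(data | box A) = (4/12)(4/12) = 1/9; P(data | box B) = (3/6)(3/6) = 1/4.
Multiplying each by its prior: 2/5 · 1/9 = 2/45, 3/5 · 1/4 = 3/20; with total 7/36.
The posterior is then P(box A | data) = 8/35, P(box B | data) = 27/35.
So P(black next | data) = Σ P(black next | H) P(H | data) = (1/3)(8/35) + (1/2)(27/35) = 97/210.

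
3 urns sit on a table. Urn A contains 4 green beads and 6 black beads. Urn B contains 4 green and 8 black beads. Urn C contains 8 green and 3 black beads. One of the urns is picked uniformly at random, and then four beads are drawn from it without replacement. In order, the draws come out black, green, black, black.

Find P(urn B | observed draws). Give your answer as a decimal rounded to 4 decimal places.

0.5276

The likelihood of the observed sequence under each hypothesis: P(data | urn A) = (6/10)(4/9)(5/8)(4/7) = 0.095238; P(data | urn B) = (8/12)(4/11)(7/10)(6/9) = 0.11313; P(data | urn C) = (3/11)(8/10)(2/9)(1/8) = 0.0060606.
The prior-weighted likelihoods are 1/3 · 0.095238 = 0.031746, 1/3 · 0.11313 = 0.03771, 1/3 · 0.0060606 = 0.0020202; with total 0.071477.
Hence P(urn B | data) = (0.03771) / (0.071477) = 0.52759.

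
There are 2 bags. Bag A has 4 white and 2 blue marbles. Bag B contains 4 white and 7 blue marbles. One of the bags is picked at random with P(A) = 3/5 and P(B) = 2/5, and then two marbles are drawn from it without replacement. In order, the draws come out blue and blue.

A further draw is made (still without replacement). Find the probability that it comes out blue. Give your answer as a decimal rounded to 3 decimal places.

0.440

Compute the likelihood of the observed sequence for each case: P(data | bag A) = (2/6)(1/5) = 1/15; P(data | bag B) = (7/11)(6/10) = 21/55.
Weighting by the prior gives 3/5 · 1/15 = 1/25, 2/5 · 21/55 = 42/275; summing to 53/275.
Dividing through by the total gives posterior P(bag A | data) = 11/53, P(bag B | data) = 42/53.
Averaging over the posterior, P(blue next | data) = (0)(11/53) + (5/9)(42/53) = 70/159.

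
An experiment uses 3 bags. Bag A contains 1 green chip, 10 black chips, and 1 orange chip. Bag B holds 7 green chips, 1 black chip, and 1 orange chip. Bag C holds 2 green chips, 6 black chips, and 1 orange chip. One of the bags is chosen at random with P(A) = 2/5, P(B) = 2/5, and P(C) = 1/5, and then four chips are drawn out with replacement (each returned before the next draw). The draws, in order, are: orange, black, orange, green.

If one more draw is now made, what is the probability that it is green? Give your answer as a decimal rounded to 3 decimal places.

0.436

Under each hypothesis, the probability of the observed sequence is: P(data | bag A) = (1/12)(10/12)(1/12)(1/12) = 0.00048225; P(data | bag B) = (1/9)(1/9)(1/9)(7/9) = 0.0010669; P(data | bag C) = (1/9)(6/9)(1/9)(2/9) = 0.001829.
Multiplying each by its prior: 2/5 · 0.00048225 = 0.0001929, 2/5 · 0.0010669 = 0.00042676, 1/5 · 0.001829 = 0.0003658; summing to 0.00098546.
The posterior is then P(bag A | data) = 0.19575, P(bag B | data) = 0.43306, P(bag C | data) = 0.37119.
So P(green next | data) = Σ P(green next | H) P(H | data) = (1/12)(0.19575) + (7/9)(0.43306) + (2/9)(0.37119) = 0.43562.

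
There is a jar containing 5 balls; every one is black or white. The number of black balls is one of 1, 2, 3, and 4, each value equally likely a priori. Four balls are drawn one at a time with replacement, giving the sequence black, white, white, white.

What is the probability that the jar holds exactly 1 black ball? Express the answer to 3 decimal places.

The likelihood of the observed sequence under each hypothesis: P(data | r = 1) = (1/5)(4/5)(4/5)(4/5) = 0.1024; P(data | r = 2) = (2/5)(3/5)(3/5)(3/5) = 0.0864; P(data | r = 3) = (3/5)(2/5)(2/5)(2/5) = 0.0384; P(data | r = 4) = (4/5)(1/5)(1/5)(1/5) = 0.0064.
Weighting by the prior gives 1/4 · 0.1024 = 0.0256, 1/4 · 0.0864 = 0.0216, 1/4 · 0.0384 = 0.0096, 1/4 · 0.0064 = 0.0016; summing to 0.0584.
Therefore the posterior P(r = 1 | data) = (0.0256) / (0.0584) = 0.43836.

0.438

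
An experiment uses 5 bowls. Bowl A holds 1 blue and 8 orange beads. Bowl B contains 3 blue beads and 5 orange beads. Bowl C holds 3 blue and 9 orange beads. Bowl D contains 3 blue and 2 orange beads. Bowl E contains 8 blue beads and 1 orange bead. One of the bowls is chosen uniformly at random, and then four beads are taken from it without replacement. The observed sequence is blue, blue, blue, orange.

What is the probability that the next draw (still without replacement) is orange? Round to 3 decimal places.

For each hypothesis, P(data | H) works out to: P(data | bowl A) = (1/9)(0/8) = 0; P(data | bowl B) = (3/8)(2/7)(1/6)(5/5) = 0.017857; P(data | bowl C) = (3/12)(2/11)(1/10)(9/9) = 0.0045455; P(data | bowl D) = (3/5)(2/4)(1/3)(2/2) = 0.1; P(data | bowl E) = (8/9)(7/8)(6/7)(1/6) = 0.11111.
Weighting by the prior gives 1/5 · 0 = 0, 1/5 · 0.017857 = 0.0035714, 1/5 · 0.0045455 = 0.00090909, 1/5 · 0.1 = 0.02, 1/5 · 0.11111 = 0.022222; these sum to 0.046703.
Dividing through by the total gives posterior P(bowl A | data) = 0, P(bowl B | data) = 0.076471, P(bowl C | data) = 0.019465, P(bowl D | data) = 0.42824, P(bowl E | data) = 0.47582.
Averaging over the posterior, P(orange next | data) = (1)(0.076471) + (1)(0.019465) + (1)(0.42824) + (0)(0.47582) = 0.52418.

0.524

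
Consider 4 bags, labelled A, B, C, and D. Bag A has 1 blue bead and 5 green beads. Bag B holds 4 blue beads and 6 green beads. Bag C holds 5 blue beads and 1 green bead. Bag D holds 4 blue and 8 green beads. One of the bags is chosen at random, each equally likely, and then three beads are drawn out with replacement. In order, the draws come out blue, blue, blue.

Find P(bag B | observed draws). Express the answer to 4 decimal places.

Compute the likelihood of the observed sequence for each case: P(data | bag A) = (1/6)(1/6)(1/6) = 0.0046296; P(data | bag B) = (4/10)(4/10)(4/10) = 0.064; P(data | bag C) = (5/6)(5/6)(5/6) = 0.5787; P(data | bag D) = (4/12)(4/12)(4/12) = 0.037037.
Weighting by the prior gives 1/4 · 0.0046296 = 0.0011574, 1/4 · 0.064 = 0.016, 1/4 · 0.5787 = 0.14468, 1/4 · 0.037037 = 0.0092593; with total 0.17109.
Hence P(bag B | data) = (0.016) / (0.17109) = 0.093517.

0.0935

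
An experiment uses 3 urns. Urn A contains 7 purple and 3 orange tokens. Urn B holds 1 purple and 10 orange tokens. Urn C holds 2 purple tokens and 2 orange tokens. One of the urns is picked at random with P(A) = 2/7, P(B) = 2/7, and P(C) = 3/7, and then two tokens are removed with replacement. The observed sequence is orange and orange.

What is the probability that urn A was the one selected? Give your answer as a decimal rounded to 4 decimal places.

0.0697

Under each hypothesis, the probability of the observed sequence is: P(data | urn A) = (3/10)(3/10) = 0.09; P(data | urn B) = (10/11)(10/11) = 0.82645; P(data | urn C) = (2/4)(2/4) = 0.25.
The prior-weighted likelihoods are 2/7 · 0.09 = 0.025714, 2/7 · 0.82645 = 0.23613, 3/7 · 0.25 = 0.10714; these sum to 0.36898.
Hence P(urn A | data) = (0.025714) / (0.36898) = 0.069689.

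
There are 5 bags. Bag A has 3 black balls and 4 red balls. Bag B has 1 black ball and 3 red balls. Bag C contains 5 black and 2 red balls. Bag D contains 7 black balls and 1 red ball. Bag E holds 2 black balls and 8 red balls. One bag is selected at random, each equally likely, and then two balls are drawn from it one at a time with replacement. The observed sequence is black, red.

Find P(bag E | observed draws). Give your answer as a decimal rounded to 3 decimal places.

For each hypothesis, P(data | H) works out to: P(data | bag A) = (3/7)(4/7) = 0.2449; P(data | bag B) = (1/4)(3/4) = 0.1875; P(data | bag C) = (5/7)(2/7) = 0.20408; P(data | bag D) = (7/8)(1/8) = 0.10938; P(data | bag E) = (2/10)(8/10) = 0.16.
The prior-weighted likelihoods are 1/5 · 0.2449 = 0.04898, 1/5 · 0.1875 = 0.0375, 1/5 · 0.20408 = 0.040816, 1/5 · 0.10938 = 0.021875, 1/5 · 0.16 = 0.032; these sum to 0.18117.
By Bayes' rule, P(bag E | data) = (0.032) / (0.18117) = 0.17663.

0.177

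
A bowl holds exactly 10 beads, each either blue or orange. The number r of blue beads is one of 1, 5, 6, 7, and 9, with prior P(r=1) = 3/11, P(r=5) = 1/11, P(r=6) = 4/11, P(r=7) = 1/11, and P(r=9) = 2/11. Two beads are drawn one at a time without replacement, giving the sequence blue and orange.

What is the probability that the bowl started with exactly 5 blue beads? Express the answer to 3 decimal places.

Under each hypothesis, the probability of the observed sequence is: P(data | r = 1) = (1/10)(9/9) = 1/10; P(data | r = 5) = (5/10)(5/9) = 5/18; P(data | r = 6) = (6/10)(4/9) = 4/15; P(data | r = 7) = (7/10)(3/9) = 7/30; P(data | r = 9) = (9/10)(1/9) = 1/10.
The prior-weighted likelihoods are 3/11 · 1/10 = 3/110, 1/11 · 5/18 = 5/198, 4/11 · 4/15 = 16/165, 1/11 · 7/30 = 7/330, 2/11 · 1/10 = 1/55; summing to 17/90.
Therefore the posterior P(r = 5 | data) = (5/198) / (17/90) = 25/187.

0.134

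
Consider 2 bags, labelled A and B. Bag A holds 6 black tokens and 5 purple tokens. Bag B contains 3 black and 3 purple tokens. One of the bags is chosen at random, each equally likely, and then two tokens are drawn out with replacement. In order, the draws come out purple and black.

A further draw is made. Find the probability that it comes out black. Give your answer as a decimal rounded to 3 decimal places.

0.523

Under each hypothesis, the probability of the observed sequence is: P(data | bag A) = (5/11)(6/11) = 30/121; P(data | bag B) = (3/6)(3/6) = 1/4.
Multiplying each by its prior: 1/2 · 30/121 = 15/121, 1/2 · 1/4 = 1/8; these sum to 241/968.
Normalising, the posterior is P(bag A | data) = 0.49793, P(bag B | data) = 0.50207.
So P(black next | data) = Σ P(black next | H) P(H | data) = (6/11)(0.49793) + (1/2)(0.50207) = 0.52263.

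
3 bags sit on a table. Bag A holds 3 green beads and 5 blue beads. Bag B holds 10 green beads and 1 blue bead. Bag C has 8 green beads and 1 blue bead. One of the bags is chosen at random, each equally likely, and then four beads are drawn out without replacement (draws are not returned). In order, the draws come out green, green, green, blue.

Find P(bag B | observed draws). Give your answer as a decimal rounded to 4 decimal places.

0.4135

For each hypothesis, P(data | H) works out to: P(data | bag A) = (3/8)(2/7)(1/6)(5/5) = 0.017857; P(data | bag B) = (10/11)(9/10)(8/9)(1/8) = 0.090909; P(data | bag C) = (8/9)(7/8)(6/7)(1/6) = 0.11111.
The prior-weighted likelihoods are 1/3 · 0.017857 = 0.0059524, 1/3 · 0.090909 = 0.030303, 1/3 · 0.11111 = 0.037037; these sum to 0.073292.
Hence P(bag B | data) = (0.030303) / (0.073292) = 0.41345.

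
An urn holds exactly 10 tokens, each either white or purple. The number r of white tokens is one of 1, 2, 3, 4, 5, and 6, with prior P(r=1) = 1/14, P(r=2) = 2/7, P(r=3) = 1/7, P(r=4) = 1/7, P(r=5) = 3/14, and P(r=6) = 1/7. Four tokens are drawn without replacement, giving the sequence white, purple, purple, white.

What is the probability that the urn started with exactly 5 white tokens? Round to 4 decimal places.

0.3341

The likelihood of the observed sequence under each hypothesis: P(data | r = 1) = (1/10)(9/9)(8/8)(0/7) = 0; P(data | r = 2) = (2/10)(8/9)(7/8)(1/7) = 0.022222; P(data | r = 3) = (3/10)(7/9)(6/8)(2/7) = 0.05; P(data | r = 4) = (4/10)(6/9)(5/8)(3/7) = 0.071429; P(data | r = 5) = (5/10)(5/9)(4/8)(4/7) = 0.079365; P(data | r = 6) = (6/10)(4/9)(3/8)(5/7) = 0.071429.
Multiplying each by its prior: 1/14 · 0 = 0, 2/7 · 0.022222 = 0.0063492, 1/7 · 0.05 = 0.0071429, 1/7 · 0.071429 = 0.010204, 3/14 · 0.079365 = 0.017007, 1/7 · 0.071429 = 0.010204; summing to 0.050907.
By Bayes' rule, P(r = 5 | data) = (0.017007) / (0.050907) = 0.33408.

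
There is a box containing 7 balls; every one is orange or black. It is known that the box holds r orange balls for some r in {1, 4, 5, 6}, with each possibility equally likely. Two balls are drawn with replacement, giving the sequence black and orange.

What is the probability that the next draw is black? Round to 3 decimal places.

Compute the likelihood of the observed sequence for each case: P(data | r = 1) = (6/7)(1/7) = 6/49; P(data | r = 4) = (3/7)(4/7) = 12/49; P(data | r = 5) = (2/7)(5/7) = 10/49; P(data | r = 6) = (1/7)(6/7) = 6/49.
Multiplying each by its prior: 1/4 · 6/49 = 3/98, 1/4 · 12/49 = 3/49, 1/4 · 10/49 = 5/98, 1/4 · 6/49 = 3/98; summing to 17/98.
Dividing through by the total gives posterior P(r = 1 | data) = 3/17, P(r = 4 | data) = 6/17, P(r = 5 | data) = 5/17, P(r = 6 | data) = 3/17.
So P(black next | data) = Σ P(black next | H) P(H | data) = (6/7)(3/17) + (3/7)(6/17) + (2/7)(5/17) + (1/7)(3/17) = 7/17.

0.412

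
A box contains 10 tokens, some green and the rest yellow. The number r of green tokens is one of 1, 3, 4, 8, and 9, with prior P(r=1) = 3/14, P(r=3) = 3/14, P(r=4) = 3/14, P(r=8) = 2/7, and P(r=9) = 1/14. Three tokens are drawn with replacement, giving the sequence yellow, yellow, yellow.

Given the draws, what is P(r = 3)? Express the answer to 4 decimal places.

For each hypothesis, P(data | H) works out to: P(data | r = 1) = (9/10)(9/10)(9/10) = 0.729; P(data | r = 3) = (7/10)(7/10)(7/10) = 0.343; P(data | r = 4) = (6/10)(6/10)(6/10) = 0.216; P(data | r = 8) = (2/10)(2/10)(2/10) = 0.008; P(data | r = 9) = (1/10)(1/10)(1/10) = 0.001.
Weighting by the prior gives 3/14 · 0.729 = 0.15621, 3/14 · 0.343 = 0.0735, 3/14 · 0.216 = 0.046286, 2/7 · 0.008 = 0.0022857, 1/14 · 0.001 = 7.1429e-05; these sum to 0.27836.
So P(r = 3 | data) = (0.0735) / (0.27836) = 0.26405.

0.2640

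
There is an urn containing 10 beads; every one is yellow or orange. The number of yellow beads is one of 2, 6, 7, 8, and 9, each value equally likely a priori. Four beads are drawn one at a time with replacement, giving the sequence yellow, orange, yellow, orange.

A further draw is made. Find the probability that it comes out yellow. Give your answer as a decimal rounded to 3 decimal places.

Under each hypothesis, the probability of the observed sequence is: P(data | r = 2) = (2/10)(8/10)(2/10)(8/10) = 0.0256; P(data | r = 6) = (6/10)(4/10)(6/10)(4/10) = 0.0576; P(data | r = 7) = (7/10)(3/10)(7/10)(3/10) = 0.0441; P(data | r = 8) = (8/10)(2/10)(8/10)(2/10) = 0.0256; P(data | r = 9) = (9/10)(1/10)(9/10)(1/10) = 0.0081.
The prior-weighted likelihoods are 1/5 · 0.0256 = 0.00512, 1/5 · 0.0576 = 0.01152, 1/5 · 0.0441 = 0.00882, 1/5 · 0.0256 = 0.00512, 1/5 · 0.0081 = 0.00162; these sum to 0.0322.
The posterior is then P(r = 2 | data) = 0.15901, P(r = 6 | data) = 0.35776, P(r = 7 | data) = 0.27391, P(r = 8 | data) = 0.15901, P(r = 9 | data) = 0.050311.
The predictive probability is P(yellow next | data) = (1/5)(0.15901) + (3/5)(0.35776) + (7/10)(0.27391) + (4/5)(0.15901) + (9/10)(0.050311) = 0.61068.

0.611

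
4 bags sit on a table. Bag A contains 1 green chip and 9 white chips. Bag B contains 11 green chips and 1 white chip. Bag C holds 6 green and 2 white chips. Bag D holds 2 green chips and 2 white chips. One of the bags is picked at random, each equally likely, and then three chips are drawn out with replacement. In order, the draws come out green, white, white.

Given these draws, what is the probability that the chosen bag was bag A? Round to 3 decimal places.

0.312

The likelihood of the observed sequence under each hypothesis: P(data | bag A) = (1/10)(9/10)(9/10) = 0.081; P(data | bag B) = (11/12)(1/12)(1/12) = 0.0063657; P(data | bag C) = (6/8)(2/8)(2/8) = 0.046875; P(data | bag D) = (2/4)(2/4)(2/4) = 0.125.
The prior-weighted likelihoods are 1/4 · 0.081 = 0.02025, 1/4 · 0.0063657 = 0.0015914, 1/4 · 0.046875 = 0.011719, 1/4 · 0.125 = 0.03125; summing to 0.06481.
By Bayes' rule, P(bag A | data) = (0.02025) / (0.06481) = 0.31245.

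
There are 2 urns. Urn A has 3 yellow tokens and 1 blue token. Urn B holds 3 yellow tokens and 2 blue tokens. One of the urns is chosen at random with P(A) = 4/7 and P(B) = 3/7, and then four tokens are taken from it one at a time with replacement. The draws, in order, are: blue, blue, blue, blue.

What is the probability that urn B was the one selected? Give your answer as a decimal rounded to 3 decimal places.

0.831

Under each hypothesis, the probability of the observed sequence is: P(data | urn A) = (1/4)(1/4)(1/4)(1/4) = 0.0039062; P(data | urn B) = (2/5)(2/5)(2/5)(2/5) = 0.0256.
Multiplying each by its prior: 4/7 · 0.0039062 = 0.0022321, 3/7 · 0.0256 = 0.010971; these sum to 0.013204.
Hence P(urn B | data) = (0.010971) / (0.013204) = 0.83094.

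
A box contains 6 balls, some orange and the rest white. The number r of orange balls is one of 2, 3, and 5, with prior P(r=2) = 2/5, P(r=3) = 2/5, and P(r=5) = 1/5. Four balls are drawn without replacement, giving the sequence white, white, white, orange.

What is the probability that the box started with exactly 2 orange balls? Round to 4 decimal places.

0.7273

For each hypothesis, P(data | H) works out to: P(data | r = 2) = (4/6)(3/5)(2/4)(2/3) = 2/15; P(data | r = 3) = (3/6)(2/5)(1/4)(3/3) = 1/20; P(data | r = 5) = (1/6)(0/5) = 0.
The prior-weighted likelihoods are 2/5 · 2/15 = 4/75, 2/5 · 1/20 = 1/50, 1/5 · 0 = 0; these sum to 11/150.
Hence P(r = 2 | data) = (4/75) / (11/150) = 8/11.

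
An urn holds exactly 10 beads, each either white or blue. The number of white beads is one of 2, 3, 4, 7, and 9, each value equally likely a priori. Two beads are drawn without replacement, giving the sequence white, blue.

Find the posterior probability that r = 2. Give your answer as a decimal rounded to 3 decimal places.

0.176

The likelihood of the observed sequence under each hypothesis: P(data | r = 2) = (2/10)(8/9) = 8/45; P(data | r = 3) = (3/10)(7/9) = 7/30; P(data | r = 4) = (4/10)(6/9) = 4/15; P(data | r = 7) = (7/10)(3/9) = 7/30; P(data | r = 9) = (9/10)(1/9) = 1/10.
The prior-weighted likelihoods are 1/5 · 8/45 = 8/225, 1/5 · 7/30 = 7/150, 1/5 · 4/15 = 4/75, 1/5 · 7/30 = 7/150, 1/5 · 1/10 = 1/50; these sum to 91/450.
Therefore the posterior P(r = 2 | data) = (8/225) / (91/450) = 16/91.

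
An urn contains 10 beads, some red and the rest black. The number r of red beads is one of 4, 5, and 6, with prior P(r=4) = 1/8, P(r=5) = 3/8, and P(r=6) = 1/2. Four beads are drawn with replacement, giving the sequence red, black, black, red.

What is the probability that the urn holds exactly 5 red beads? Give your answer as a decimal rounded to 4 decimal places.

The likelihood of the observed sequence under each hypothesis: P(data | r = 4) = (4/10)(6/10)(6/10)(4/10) = 0.0576; P(data | r = 5) = (5/10)(5/10)(5/10)(5/10) = 0.0625; P(data | r = 6) = (6/10)(4/10)(4/10)(6/10) = 0.0576.
Multiplying each by its prior: 1/8 · 0.0576 = 0.0072, 3/8 · 0.0625 = 0.023438, 1/2 · 0.0576 = 0.0288; these sum to 0.059437.
So P(r = 5 | data) = (0.023438) / (0.059437) = 0.39432.

0.3943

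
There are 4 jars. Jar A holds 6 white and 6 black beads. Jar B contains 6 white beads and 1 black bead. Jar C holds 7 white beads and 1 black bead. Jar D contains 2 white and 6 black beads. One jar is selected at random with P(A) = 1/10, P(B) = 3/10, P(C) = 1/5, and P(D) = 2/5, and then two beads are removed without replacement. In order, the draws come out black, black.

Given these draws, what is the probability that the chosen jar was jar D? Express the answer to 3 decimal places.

The likelihood of the observed sequence under each hypothesis: P(data | jar A) = (6/12)(5/11) = 5/22; P(data | jar B) = (1/7)(0/6) = 0; P(data | jar C) = (1/8)(0/7) = 0; P(data | jar D) = (6/8)(5/7) = 15/28.
Weighting by the prior gives 1/10 · 5/22 = 1/44, 3/10 · 0 = 0, 1/5 · 0 = 0, 2/5 · 15/28 = 3/14; with total 73/308.
Therefore the posterior P(jar D | data) = (3/14) / (73/308) = 66/73.

0.904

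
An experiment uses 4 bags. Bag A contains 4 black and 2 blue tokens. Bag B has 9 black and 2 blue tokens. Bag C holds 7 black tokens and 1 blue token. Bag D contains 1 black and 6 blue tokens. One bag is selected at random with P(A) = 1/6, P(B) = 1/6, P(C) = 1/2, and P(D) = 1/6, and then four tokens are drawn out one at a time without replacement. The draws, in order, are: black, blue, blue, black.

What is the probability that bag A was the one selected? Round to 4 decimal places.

For each hypothesis, P(data | H) works out to: P(data | bag A) = (4/6)(2/5)(1/4)(3/3) = 1/15; P(data | bag B) = (9/11)(2/10)(1/9)(8/8) = 1/55; P(data | bag C) = (7/8)(1/7)(0/6) = 0; P(data | bag D) = (1/7)(6/6)(5/5)(0/4) = 0.
Multiplying each by its prior: 1/6 · 1/15 = 1/90, 1/6 · 1/55 = 1/330, 1/2 · 0 = 0, 1/6 · 0 = 0; with total 7/495.
By Bayes' rule, P(bag A | data) = (1/90) / (7/495) = 11/14.

0.7857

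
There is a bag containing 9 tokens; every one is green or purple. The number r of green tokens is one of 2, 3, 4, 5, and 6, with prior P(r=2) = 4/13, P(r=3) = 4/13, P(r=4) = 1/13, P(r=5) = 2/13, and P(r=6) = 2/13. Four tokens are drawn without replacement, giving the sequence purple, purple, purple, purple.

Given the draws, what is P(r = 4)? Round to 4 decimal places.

The likelihood of the observed sequence under each hypothesis: P(data | r = 2) = (7/9)(6/8)(5/7)(4/6) = 0.27778; P(data | r = 3) = (6/9)(5/8)(4/7)(3/6) = 0.11905; P(data | r = 4) = (5/9)(4/8)(3/7)(2/6) = 0.039683; P(data | r = 5) = (4/9)(3/8)(2/7)(1/6) = 0.0079365; P(data | r = 6) = (3/9)(2/8)(1/7)(0/6) = 0.
The prior-weighted likelihoods are 4/13 · 0.27778 = 0.08547, 4/13 · 0.11905 = 0.03663, 1/13 · 0.039683 = 0.0030525, 2/13 · 0.0079365 = 0.001221, 2/13 · 0 = 0; with total 0.12637.
So P(r = 4 | data) = (0.0030525) / (0.12637) = 0.024155.

0.0242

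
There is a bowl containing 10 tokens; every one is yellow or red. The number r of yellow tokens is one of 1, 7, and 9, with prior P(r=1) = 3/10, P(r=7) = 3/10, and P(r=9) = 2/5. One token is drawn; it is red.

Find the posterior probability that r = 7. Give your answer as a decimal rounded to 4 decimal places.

The likelihood of this draw under each hypothesis: P(data | r = 1) = (9/10) = 9/10; P(data | r = 7) = (3/10) = 3/10; P(data | r = 9) = (1/10) = 1/10.
Multiplying each by its prior: 3/10 · 9/10 = 27/100, 3/10 · 3/10 = 9/100, 2/5 · 1/10 = 1/25; these sum to 2/5.
So P(r = 7 | data) = (9/100) / (2/5) = 9/40.

0.2250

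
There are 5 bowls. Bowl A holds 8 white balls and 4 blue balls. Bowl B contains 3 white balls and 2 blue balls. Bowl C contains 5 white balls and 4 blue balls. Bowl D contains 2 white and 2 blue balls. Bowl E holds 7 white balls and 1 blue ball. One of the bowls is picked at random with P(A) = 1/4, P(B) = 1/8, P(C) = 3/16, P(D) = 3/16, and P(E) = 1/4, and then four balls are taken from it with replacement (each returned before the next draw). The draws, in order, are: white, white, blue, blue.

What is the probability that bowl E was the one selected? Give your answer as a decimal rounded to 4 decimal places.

Compute the likelihood of the observed sequence for each case: P(data | bowl A) = (8/12)(8/12)(4/12)(4/12) = 0.049383; P(data | bowl B) = (3/5)(3/5)(2/5)(2/5) = 0.0576; P(data | bowl C) = (5/9)(5/9)(4/9)(4/9) = 0.060966; P(data | bowl D) = (2/4)(2/4)(2/4)(2/4) = 0.0625; P(data | bowl E) = (7/8)(7/8)(1/8)(1/8) = 0.011963.
Weighting by the prior gives 1/4 · 0.049383 = 0.012346, 1/8 · 0.0576 = 0.0072, 3/16 · 0.060966 = 0.011431, 3/16 · 0.0625 = 0.011719, 1/4 · 0.011963 = 0.0029907; these sum to 0.045686.
By Bayes' rule, P(bowl E | data) = (0.0029907) / (0.045686) = 0.065462.

0.0655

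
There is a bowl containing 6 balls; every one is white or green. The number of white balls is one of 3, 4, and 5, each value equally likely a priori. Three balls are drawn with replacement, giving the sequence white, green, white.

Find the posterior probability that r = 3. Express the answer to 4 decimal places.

Under each hypothesis, the probability of the observed sequence is: P(data | r = 3) = (3/6)(3/6)(3/6) = 1/8; P(data | r = 4) = (4/6)(2/6)(4/6) = 4/27; P(data | r = 5) = (5/6)(1/6)(5/6) = 25/216.
The prior-weighted likelihoods are 1/3 · 1/8 = 1/24, 1/3 · 4/27 = 4/81, 1/3 · 25/216 = 25/648; these sum to 7/54.
Therefore the posterior P(r = 3 | data) = (1/24) / (7/54) = 9/28.

0.3214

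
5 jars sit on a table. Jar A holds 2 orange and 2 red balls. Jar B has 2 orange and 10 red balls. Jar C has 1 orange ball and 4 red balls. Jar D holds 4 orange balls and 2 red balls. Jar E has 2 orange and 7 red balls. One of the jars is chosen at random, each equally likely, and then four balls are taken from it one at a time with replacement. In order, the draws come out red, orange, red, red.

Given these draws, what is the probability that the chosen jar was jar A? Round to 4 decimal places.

The likelihood of the observed sequence under each hypothesis: P(data | jar A) = (2/4)(2/4)(2/4)(2/4) = 0.0625; P(data | jar B) = (10/12)(2/12)(10/12)(10/12) = 0.096451; P(data | jar C) = (4/5)(1/5)(4/5)(4/5) = 0.1024; P(data | jar D) = (2/6)(4/6)(2/6)(2/6) = 0.024691; P(data | jar E) = (7/9)(2/9)(7/9)(7/9) = 0.10456.
Multiplying each by its prior: 1/5 · 0.0625 = 0.0125, 1/5 · 0.096451 = 0.01929, 1/5 · 0.1024 = 0.02048, 1/5 · 0.024691 = 0.0049383, 1/5 · 0.10456 = 0.020911; these sum to 0.07812.
So P(jar A | data) = (0.0125) / (0.07812) = 0.16001.

0.1600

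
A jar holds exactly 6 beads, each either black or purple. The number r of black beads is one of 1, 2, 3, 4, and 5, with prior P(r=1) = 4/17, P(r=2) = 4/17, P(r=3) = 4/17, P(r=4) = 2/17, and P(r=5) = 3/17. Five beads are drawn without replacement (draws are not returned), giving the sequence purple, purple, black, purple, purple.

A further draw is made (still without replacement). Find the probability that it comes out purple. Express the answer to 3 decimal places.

The likelihood of the observed sequence under each hypothesis: P(data | r = 1) = (5/6)(4/5)(1/4)(3/3)(2/2) = 1/6; P(data | r = 2) = (4/6)(3/5)(2/4)(2/3)(1/2) = 1/15; P(data | r = 3) = (3/6)(2/5)(3/4)(1/3)(0/2) = 0; P(data | r = 4) = (2/6)(1/5)(4/4)(0/3) = 0; P(data | r = 5) = (1/6)(0/5) = 0.
The prior-weighted likelihoods are 4/17 · 1/6 = 2/51, 4/17 · 1/15 = 4/255, 4/17 · 0 = 0, 2/17 · 0 = 0, 3/17 · 0 = 0; summing to 14/255.
Normalising, the posterior is P(r = 1 | data) = 5/7, P(r = 2 | data) = 2/7, P(r = 3 | data) = 0, P(r = 4 | data) = 0, P(r = 5 | data) = 0.
Averaging over the posterior, P(purple next | data) = (1)(5/7) + (0)(2/7) = 5/7.

0.714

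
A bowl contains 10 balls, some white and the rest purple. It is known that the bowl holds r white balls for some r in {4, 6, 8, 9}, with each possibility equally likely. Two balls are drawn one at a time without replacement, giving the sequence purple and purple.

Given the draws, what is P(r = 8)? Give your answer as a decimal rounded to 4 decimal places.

Compute the likelihood of the observed sequence for each case: P(data | r = 4) = (6/10)(5/9) = 1/3; P(data | r = 6) = (4/10)(3/9) = 2/15; P(data | r = 8) = (2/10)(1/9) = 1/45; P(data | r = 9) = (1/10)(0/9) = 0.
The prior-weighted likelihoods are 1/4 · 1/3 = 1/12, 1/4 · 2/15 = 1/30, 1/4 · 1/45 = 1/180, 1/4 · 0 = 0; these sum to 11/90.
Therefore the posterior P(r = 8 | data) = (1/180) / (11/90) = 1/22.

0.0455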